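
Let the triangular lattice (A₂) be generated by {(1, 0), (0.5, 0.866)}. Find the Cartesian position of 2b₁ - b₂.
(1.5, -0.866)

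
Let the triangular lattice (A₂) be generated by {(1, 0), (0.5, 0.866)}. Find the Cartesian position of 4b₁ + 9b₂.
(8.5, 7.794)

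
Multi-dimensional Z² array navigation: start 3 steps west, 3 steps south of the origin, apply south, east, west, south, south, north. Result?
(-3, -5)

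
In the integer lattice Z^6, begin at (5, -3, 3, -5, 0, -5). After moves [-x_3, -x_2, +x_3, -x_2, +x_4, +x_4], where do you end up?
(5, -5, 3, -3, 0, -5)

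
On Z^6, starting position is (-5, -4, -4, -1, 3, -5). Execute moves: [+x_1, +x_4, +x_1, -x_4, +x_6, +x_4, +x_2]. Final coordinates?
(-3, -3, -4, 0, 3, -4)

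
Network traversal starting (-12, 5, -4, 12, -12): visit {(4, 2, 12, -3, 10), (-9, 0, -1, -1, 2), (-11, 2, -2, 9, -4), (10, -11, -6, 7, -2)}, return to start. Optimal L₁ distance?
190
(one optimal route: (-12, 5, -4, 12, -12) → (-11, 2, -2, 9, -4) → (-9, 0, -1, -1, 2) → (4, 2, 12, -3, 10) → (10, -11, -6, 7, -2) → (-12, 5, -4, 12, -12))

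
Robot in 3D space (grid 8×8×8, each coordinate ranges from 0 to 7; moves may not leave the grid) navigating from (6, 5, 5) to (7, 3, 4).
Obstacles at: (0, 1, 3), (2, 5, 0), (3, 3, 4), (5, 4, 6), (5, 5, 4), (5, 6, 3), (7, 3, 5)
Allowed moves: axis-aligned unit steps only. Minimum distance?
4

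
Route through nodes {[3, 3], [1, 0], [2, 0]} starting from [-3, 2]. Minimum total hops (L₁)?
11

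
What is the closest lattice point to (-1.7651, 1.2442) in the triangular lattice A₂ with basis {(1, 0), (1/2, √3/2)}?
(-1.5, 0.866)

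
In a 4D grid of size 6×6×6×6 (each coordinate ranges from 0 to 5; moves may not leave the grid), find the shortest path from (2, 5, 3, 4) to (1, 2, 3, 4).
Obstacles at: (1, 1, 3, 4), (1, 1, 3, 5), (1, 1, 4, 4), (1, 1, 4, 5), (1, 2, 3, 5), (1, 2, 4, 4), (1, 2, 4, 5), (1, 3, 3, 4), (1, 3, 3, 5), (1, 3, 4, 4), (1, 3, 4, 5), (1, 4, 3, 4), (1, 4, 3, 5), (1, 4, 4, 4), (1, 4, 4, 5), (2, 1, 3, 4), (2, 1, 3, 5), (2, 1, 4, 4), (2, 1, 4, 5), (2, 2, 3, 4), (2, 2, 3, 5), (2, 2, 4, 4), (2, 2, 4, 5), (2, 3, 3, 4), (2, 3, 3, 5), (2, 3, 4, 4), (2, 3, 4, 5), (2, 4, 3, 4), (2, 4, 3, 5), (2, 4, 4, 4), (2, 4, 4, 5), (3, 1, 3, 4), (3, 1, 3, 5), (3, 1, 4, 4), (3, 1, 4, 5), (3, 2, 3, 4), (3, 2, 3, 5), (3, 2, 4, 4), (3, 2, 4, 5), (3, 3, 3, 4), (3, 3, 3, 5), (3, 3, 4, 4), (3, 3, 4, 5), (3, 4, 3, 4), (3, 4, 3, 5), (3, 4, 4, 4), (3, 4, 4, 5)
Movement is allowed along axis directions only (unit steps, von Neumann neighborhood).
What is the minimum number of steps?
6
(one shortest path: (2, 5, 3, 4) → (1, 5, 3, 4) → (0, 5, 3, 4) → (0, 4, 3, 4) → (0, 3, 3, 4) → (0, 2, 3, 4) → (1, 2, 3, 4))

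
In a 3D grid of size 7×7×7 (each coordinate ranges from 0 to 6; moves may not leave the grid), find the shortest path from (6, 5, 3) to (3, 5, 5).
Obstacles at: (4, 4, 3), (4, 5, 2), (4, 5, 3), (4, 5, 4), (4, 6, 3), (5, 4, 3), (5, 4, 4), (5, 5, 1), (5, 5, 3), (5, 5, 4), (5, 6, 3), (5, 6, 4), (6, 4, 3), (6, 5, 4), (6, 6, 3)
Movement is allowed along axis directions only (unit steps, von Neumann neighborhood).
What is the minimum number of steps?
9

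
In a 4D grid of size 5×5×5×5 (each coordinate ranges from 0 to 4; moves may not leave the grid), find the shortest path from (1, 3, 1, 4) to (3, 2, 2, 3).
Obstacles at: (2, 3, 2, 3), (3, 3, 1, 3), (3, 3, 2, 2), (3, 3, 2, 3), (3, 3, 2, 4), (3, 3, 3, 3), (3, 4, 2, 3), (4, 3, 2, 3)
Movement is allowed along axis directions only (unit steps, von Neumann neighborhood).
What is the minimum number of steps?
5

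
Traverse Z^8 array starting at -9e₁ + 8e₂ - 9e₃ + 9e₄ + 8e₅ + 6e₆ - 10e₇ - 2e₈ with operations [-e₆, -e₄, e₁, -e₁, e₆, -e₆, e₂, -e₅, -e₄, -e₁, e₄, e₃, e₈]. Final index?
(-10, 9, -8, 8, 7, 5, -10, -1)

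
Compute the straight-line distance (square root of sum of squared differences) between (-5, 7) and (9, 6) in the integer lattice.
14.0357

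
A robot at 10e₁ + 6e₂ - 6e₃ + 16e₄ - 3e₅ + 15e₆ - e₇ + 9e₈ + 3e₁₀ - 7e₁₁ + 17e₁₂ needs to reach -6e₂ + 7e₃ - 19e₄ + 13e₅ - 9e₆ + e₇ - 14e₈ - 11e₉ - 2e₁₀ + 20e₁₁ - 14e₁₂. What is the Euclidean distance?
69.5629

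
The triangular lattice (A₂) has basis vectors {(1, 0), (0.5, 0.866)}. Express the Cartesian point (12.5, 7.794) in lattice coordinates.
8b₁ + 9b₂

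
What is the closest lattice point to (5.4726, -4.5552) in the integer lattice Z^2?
(5, -5)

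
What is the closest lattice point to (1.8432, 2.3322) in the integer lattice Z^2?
(2, 2)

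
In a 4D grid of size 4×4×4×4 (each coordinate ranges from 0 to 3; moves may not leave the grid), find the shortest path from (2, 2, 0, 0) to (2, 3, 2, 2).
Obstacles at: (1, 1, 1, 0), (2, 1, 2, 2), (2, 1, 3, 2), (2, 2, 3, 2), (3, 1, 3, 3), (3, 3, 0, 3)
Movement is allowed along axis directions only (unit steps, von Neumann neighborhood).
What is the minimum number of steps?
5
(one shortest path: (2, 2, 0, 0) → (2, 3, 0, 0) → (2, 3, 1, 0) → (2, 3, 2, 0) → (2, 3, 2, 1) → (2, 3, 2, 2))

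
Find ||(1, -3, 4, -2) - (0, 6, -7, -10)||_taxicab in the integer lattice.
29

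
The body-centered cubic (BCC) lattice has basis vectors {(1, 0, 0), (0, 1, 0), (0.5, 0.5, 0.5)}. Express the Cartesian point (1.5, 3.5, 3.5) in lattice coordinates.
-2b₁ + 7b₃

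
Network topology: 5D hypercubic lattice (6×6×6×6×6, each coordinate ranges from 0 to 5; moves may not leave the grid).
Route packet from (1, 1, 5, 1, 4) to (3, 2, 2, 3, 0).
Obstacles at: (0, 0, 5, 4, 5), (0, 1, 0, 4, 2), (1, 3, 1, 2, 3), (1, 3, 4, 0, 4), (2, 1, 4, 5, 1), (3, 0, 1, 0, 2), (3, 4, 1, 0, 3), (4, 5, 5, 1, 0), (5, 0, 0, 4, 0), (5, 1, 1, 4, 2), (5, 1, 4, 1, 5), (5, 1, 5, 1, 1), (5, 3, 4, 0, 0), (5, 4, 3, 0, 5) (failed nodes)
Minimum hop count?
12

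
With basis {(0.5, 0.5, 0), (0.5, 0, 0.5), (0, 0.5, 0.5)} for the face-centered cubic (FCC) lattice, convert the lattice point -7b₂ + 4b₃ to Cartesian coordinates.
(-3.5, 2, -1.5)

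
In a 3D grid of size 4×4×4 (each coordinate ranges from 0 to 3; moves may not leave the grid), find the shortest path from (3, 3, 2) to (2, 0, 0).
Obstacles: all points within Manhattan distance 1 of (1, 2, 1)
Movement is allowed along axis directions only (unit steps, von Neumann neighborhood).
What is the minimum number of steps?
6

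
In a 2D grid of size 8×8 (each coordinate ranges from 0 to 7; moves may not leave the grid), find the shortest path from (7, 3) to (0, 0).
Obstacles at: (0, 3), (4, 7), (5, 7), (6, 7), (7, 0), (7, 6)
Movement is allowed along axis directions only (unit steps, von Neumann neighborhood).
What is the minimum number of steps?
10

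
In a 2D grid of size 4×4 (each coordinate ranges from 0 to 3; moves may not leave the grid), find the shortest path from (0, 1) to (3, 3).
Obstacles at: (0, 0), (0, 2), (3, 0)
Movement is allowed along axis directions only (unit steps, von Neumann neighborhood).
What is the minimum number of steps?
5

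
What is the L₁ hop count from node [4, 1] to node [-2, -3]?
10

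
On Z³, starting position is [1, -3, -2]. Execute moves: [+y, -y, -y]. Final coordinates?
(1, -4, -2)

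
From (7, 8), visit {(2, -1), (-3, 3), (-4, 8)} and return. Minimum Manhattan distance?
40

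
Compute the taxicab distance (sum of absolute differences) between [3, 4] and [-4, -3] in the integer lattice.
14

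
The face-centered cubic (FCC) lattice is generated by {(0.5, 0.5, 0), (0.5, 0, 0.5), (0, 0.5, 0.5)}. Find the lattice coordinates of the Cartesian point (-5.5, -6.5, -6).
-6b₁ - 5b₂ - 7b₃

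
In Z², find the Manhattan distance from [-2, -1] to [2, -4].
7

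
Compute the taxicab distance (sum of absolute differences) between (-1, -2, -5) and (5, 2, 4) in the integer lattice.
19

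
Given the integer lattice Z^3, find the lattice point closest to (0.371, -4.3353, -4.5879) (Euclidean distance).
(0, -4, -5)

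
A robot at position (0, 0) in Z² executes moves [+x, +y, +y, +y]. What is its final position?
(1, 3)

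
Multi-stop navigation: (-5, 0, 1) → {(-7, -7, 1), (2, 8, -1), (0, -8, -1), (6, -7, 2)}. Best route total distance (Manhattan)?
51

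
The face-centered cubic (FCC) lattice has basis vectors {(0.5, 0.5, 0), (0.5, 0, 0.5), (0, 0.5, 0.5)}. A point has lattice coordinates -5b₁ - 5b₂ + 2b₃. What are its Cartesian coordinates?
(-5, -1.5, -1.5)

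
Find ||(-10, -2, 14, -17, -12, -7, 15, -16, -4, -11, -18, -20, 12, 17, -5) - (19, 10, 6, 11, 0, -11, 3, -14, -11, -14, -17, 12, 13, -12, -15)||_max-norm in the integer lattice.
32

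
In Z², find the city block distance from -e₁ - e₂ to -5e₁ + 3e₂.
8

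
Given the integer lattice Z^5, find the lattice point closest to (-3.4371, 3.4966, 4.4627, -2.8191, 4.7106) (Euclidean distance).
(-3, 3, 4, -3, 5)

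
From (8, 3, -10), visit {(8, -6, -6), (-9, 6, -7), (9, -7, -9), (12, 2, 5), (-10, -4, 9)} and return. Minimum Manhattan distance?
122
(one optimal route: (8, 3, -10) → (-9, 6, -7) → (-10, -4, 9) → (12, 2, 5) → (8, -6, -6) → (9, -7, -9) → (8, 3, -10))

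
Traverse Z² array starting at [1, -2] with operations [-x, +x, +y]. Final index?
(1, -1)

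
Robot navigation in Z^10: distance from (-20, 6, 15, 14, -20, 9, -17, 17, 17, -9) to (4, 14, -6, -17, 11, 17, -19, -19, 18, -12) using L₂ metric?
66.1589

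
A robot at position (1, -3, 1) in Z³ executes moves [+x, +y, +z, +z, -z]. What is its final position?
(2, -2, 2)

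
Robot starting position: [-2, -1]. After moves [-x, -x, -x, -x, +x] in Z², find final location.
(-5, -1)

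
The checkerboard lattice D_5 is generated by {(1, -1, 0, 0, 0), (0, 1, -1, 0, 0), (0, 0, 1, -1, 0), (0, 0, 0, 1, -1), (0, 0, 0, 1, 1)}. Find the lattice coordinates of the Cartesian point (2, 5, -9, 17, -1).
2b₁ + 7b₂ - 2b₃ + 8b₄ + 7b₅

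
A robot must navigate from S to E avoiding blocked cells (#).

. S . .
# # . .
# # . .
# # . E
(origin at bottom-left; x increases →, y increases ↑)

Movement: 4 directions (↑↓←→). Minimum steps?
5
(one shortest path: (1, 3) → (2, 3) → (3, 3) → (3, 2) → (3, 1) → (3, 0))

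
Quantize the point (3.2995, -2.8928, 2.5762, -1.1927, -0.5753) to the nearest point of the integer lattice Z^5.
(3, -3, 3, -1, -1)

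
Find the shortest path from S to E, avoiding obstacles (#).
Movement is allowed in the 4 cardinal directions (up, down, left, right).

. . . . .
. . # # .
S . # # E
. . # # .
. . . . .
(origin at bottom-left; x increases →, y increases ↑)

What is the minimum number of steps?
8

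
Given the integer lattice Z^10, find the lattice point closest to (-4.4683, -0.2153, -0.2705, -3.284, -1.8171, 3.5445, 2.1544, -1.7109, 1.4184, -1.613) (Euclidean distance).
(-4, 0, 0, -3, -2, 4, 2, -2, 1, -2)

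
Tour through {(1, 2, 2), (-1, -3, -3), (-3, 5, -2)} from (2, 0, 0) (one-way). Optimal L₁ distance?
27
(one optimal route: (2, 0, 0) → (1, 2, 2) → (-3, 5, -2) → (-1, -3, -3))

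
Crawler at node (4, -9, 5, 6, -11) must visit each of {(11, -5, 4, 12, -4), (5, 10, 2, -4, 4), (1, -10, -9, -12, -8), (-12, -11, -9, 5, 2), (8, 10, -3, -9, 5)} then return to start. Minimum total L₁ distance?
222
(one optimal route: (4, -9, 5, 6, -11) → (11, -5, 4, 12, -4) → (5, 10, 2, -4, 4) → (8, 10, -3, -9, 5) → (1, -10, -9, -12, -8) → (-12, -11, -9, 5, 2) → (4, -9, 5, 6, -11))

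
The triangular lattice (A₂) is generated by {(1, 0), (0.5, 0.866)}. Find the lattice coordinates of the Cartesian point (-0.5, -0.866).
-b₂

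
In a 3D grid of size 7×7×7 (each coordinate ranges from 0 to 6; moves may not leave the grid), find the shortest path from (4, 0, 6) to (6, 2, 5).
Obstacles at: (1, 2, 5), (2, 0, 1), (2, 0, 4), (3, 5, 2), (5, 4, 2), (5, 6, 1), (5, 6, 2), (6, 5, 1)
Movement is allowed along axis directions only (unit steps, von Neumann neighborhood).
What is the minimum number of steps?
5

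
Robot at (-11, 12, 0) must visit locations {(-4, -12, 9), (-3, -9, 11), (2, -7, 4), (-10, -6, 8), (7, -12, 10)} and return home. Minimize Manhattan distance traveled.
110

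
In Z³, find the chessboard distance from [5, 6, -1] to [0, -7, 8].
13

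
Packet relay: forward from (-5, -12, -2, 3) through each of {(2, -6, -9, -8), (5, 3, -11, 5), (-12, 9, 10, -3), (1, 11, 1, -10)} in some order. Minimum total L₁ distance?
124
(one optimal route: (-5, -12, -2, 3) → (5, 3, -11, 5) → (2, -6, -9, -8) → (1, 11, 1, -10) → (-12, 9, 10, -3))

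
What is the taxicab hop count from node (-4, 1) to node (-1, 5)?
7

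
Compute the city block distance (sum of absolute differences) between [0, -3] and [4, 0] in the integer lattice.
7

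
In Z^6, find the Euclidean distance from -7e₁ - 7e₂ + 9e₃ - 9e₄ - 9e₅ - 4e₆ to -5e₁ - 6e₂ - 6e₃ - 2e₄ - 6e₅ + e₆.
17.6918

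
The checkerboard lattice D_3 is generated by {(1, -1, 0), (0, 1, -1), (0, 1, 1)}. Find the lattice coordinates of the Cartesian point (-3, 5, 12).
-3b₁ - 5b₂ + 7b₃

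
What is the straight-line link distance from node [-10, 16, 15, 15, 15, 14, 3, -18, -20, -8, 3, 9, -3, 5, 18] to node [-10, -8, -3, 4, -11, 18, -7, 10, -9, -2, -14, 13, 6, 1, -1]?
59.3043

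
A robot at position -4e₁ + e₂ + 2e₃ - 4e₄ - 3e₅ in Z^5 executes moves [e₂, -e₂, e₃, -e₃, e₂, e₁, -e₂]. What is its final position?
(-3, 1, 2, -4, -3)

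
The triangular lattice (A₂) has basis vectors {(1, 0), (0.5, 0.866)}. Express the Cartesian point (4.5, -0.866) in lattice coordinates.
5b₁ - b₂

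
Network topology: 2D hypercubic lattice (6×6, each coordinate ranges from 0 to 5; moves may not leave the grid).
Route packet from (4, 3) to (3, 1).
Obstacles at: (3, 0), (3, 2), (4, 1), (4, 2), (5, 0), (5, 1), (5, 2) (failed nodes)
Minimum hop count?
5
(one shortest path: (4, 3) → (3, 3) → (2, 3) → (2, 2) → (2, 1) → (3, 1))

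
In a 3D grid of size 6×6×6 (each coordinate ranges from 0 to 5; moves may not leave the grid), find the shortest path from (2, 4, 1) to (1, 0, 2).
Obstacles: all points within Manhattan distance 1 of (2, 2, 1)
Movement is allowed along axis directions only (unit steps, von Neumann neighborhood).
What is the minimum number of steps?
6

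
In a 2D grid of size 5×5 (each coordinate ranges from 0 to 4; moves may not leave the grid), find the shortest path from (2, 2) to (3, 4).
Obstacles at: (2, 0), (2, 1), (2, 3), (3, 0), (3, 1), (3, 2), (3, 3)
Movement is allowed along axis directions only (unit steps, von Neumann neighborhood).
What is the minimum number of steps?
5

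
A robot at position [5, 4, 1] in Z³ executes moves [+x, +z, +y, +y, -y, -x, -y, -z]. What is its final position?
(5, 4, 1)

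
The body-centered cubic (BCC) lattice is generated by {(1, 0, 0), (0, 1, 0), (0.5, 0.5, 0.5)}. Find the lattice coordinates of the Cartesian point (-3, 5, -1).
-2b₁ + 6b₂ - 2b₃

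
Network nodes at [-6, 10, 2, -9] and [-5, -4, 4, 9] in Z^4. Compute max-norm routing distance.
18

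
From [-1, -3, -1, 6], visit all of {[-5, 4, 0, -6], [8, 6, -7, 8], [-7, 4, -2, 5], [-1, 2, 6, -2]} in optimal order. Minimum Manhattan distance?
76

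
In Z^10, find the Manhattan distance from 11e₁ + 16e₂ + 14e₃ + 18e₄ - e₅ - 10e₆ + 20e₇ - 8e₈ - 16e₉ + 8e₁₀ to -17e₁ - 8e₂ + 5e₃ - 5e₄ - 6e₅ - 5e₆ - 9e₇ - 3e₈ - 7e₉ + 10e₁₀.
139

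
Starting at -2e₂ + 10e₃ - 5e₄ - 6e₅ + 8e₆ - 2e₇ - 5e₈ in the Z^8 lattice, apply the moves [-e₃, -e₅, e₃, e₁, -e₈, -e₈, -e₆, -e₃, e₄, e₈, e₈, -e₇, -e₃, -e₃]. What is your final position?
(1, -2, 7, -4, -7, 7, -3, -5)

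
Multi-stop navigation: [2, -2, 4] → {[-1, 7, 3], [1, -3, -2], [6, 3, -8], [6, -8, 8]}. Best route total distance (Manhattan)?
72
(one optimal route: (2, -2, 4) → (-1, 7, 3) → (6, 3, -8) → (1, -3, -2) → (6, -8, 8))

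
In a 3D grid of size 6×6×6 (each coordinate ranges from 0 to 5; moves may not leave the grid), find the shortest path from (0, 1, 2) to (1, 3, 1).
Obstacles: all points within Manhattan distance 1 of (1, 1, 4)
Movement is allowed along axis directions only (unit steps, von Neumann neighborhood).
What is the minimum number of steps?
4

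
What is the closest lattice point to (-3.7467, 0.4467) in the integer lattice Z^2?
(-4, 0)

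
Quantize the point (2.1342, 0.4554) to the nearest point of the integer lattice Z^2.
(2, 0)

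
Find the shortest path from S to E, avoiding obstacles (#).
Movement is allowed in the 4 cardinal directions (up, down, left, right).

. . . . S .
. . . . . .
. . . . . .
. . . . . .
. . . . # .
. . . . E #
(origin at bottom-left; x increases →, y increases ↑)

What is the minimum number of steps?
7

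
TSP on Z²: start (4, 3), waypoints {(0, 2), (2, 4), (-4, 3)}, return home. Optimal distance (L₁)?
20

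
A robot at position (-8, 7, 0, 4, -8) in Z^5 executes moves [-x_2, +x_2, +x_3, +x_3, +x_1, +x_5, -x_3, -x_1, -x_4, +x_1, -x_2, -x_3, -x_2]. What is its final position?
(-7, 5, 0, 3, -7)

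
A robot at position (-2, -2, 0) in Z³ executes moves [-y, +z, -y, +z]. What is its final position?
(-2, -4, 2)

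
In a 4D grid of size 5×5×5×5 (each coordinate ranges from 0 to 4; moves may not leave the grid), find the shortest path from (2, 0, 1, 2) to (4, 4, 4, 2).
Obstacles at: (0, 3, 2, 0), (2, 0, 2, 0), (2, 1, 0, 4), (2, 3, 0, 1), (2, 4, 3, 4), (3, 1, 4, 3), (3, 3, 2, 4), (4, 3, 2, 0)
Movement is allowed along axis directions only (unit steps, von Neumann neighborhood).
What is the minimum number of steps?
9
(one shortest path: (2, 0, 1, 2) → (3, 0, 1, 2) → (4, 0, 1, 2) → (4, 1, 1, 2) → (4, 2, 1, 2) → (4, 3, 1, 2) → (4, 4, 1, 2) → (4, 4, 2, 2) → (4, 4, 3, 2) → (4, 4, 4, 2))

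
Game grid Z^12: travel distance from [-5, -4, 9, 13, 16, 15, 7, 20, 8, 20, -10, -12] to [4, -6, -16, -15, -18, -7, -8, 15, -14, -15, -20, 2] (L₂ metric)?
73.4098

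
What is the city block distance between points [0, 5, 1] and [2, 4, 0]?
4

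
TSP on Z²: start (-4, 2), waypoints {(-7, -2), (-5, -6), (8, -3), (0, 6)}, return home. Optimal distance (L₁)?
54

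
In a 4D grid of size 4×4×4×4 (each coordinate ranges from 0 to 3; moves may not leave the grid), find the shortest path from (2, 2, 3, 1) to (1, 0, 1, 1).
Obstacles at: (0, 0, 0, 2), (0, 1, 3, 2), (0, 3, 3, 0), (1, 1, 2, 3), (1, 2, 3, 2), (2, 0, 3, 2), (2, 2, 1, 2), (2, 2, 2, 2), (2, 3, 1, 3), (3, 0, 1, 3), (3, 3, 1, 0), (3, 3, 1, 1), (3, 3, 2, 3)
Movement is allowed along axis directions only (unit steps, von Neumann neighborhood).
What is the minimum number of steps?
5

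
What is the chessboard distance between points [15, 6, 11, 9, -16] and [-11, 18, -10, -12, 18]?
34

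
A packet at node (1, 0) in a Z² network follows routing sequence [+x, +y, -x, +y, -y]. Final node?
(1, 1)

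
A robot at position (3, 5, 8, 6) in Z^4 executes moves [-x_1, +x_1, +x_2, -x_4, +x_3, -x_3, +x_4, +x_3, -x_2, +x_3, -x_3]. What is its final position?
(3, 5, 9, 6)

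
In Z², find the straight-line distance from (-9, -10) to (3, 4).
18.4391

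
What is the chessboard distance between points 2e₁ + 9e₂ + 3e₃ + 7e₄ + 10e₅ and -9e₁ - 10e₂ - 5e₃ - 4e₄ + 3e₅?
19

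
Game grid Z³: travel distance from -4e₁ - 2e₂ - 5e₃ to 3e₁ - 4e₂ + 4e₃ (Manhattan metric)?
18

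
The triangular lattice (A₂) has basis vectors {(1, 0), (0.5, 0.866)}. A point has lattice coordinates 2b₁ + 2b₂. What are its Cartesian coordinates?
(3, 1.732)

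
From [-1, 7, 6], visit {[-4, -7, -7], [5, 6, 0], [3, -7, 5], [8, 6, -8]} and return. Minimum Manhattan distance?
88
(one optimal route: (-1, 7, 6) → (5, 6, 0) → (8, 6, -8) → (-4, -7, -7) → (3, -7, 5) → (-1, 7, 6))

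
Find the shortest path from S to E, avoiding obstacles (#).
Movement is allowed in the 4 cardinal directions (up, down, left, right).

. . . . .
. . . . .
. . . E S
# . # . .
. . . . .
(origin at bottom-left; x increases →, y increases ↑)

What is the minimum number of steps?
1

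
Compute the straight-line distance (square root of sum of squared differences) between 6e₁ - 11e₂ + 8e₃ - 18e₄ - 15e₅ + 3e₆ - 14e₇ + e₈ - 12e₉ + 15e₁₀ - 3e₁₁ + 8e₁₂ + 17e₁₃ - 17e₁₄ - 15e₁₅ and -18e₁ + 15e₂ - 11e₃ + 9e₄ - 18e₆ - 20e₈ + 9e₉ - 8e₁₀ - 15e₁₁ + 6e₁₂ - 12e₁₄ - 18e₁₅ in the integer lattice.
71.3162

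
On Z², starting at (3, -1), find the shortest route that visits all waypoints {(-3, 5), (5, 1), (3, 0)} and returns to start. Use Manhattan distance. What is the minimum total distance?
28
(one optimal route: (3, -1) → (-3, 5) → (5, 1) → (3, 0) → (3, -1))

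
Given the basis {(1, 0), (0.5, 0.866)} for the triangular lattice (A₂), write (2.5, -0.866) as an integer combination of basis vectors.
3b₁ - b₂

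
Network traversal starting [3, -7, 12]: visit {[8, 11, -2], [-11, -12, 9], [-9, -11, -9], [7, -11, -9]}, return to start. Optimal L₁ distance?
126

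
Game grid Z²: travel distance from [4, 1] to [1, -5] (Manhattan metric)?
9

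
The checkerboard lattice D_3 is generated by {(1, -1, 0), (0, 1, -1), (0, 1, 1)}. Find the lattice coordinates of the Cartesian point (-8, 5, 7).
-8b₁ - 5b₂ + 2b₃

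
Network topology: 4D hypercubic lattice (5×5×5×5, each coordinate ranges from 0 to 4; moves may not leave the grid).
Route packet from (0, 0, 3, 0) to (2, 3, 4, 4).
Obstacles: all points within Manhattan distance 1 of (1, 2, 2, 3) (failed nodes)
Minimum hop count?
10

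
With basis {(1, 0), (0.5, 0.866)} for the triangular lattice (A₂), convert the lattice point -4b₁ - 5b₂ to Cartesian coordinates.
(-6.5, -4.33)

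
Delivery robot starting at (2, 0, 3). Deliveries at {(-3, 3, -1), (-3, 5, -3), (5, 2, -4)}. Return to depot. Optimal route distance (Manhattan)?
40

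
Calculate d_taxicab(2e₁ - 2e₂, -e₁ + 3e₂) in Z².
8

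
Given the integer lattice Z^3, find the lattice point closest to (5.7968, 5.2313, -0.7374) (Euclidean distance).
(6, 5, -1)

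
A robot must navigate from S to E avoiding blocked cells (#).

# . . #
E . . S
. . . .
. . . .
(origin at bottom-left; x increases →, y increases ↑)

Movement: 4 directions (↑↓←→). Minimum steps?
3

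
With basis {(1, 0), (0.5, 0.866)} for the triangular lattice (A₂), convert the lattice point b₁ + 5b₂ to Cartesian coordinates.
(3.5, 4.33)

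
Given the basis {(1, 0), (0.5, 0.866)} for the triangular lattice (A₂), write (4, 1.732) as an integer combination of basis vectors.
3b₁ + 2b₂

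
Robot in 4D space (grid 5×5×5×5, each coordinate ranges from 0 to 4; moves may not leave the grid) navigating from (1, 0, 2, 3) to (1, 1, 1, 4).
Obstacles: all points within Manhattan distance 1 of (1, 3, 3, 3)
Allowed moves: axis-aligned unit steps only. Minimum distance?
3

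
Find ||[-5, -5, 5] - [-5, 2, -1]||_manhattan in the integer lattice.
13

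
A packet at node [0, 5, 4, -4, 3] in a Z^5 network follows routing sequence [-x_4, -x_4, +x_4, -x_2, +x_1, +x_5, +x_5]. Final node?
(1, 4, 4, -5, 5)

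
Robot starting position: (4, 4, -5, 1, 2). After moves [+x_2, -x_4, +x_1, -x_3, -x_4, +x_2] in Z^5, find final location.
(5, 6, -6, -1, 2)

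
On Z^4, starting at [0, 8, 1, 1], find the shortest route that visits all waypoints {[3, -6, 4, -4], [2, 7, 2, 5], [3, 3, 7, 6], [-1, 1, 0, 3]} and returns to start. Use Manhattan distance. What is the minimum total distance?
74
(one optimal route: (0, 8, 1, 1) → (2, 7, 2, 5) → (3, 3, 7, 6) → (3, -6, 4, -4) → (-1, 1, 0, 3) → (0, 8, 1, 1))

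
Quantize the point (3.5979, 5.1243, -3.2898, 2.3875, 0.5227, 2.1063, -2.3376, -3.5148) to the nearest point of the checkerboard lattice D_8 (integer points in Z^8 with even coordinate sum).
(4, 5, -3, 2, 1, 2, -2, -3)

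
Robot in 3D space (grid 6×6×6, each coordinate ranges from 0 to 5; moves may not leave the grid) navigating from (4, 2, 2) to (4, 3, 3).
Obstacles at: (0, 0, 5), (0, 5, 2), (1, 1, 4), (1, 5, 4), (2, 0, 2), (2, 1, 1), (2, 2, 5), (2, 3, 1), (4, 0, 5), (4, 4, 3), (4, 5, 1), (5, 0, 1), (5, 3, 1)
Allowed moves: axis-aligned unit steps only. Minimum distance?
2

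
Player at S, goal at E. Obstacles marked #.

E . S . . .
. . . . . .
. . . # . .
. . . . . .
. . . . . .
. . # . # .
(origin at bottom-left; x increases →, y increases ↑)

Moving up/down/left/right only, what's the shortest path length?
2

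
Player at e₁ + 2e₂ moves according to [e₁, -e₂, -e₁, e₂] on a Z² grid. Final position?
(1, 2)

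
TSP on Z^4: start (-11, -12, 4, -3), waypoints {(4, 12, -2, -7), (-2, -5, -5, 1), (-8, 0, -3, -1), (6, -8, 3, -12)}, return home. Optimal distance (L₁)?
136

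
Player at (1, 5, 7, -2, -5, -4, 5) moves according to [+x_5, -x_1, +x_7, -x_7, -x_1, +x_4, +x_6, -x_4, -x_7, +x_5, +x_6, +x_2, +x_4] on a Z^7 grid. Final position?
(-1, 6, 7, -1, -3, -2, 4)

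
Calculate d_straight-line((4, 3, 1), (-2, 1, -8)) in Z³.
11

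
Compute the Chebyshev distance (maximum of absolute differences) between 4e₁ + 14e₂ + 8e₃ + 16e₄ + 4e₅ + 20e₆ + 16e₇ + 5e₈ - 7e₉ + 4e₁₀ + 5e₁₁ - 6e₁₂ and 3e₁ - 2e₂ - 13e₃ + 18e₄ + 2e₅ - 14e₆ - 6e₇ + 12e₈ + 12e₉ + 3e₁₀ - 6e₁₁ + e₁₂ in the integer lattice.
34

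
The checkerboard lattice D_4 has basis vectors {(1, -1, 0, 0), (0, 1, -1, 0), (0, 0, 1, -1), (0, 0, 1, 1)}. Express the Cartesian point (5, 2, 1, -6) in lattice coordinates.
5b₁ + 7b₂ + 7b₃ + b₄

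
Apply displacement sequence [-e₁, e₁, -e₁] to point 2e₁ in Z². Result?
(1, 0)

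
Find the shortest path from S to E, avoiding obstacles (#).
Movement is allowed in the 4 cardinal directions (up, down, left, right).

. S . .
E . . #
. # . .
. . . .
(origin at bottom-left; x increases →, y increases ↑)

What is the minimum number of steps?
2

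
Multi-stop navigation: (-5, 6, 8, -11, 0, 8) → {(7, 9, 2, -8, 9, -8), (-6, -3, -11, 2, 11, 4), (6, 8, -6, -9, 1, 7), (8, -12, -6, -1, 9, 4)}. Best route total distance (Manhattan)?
147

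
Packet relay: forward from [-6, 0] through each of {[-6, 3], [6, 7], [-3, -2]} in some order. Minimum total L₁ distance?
29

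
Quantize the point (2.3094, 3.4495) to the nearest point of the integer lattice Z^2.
(2, 3)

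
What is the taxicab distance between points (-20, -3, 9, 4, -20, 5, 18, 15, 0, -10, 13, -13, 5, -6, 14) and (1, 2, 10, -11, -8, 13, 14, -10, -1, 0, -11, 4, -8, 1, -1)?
178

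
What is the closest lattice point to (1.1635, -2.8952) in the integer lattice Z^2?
(1, -3)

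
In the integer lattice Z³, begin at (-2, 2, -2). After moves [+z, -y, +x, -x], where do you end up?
(-2, 1, -1)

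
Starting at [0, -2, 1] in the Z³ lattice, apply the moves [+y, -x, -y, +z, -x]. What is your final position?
(-2, -2, 2)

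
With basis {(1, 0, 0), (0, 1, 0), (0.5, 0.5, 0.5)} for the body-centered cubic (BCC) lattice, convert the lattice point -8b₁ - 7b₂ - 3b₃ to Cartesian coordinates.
(-9.5, -8.5, -1.5)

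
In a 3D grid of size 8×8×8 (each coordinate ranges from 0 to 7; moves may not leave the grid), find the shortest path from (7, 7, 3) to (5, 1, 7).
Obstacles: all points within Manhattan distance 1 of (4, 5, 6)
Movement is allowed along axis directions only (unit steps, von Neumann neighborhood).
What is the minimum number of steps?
12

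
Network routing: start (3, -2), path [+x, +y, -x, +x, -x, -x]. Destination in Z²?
(2, -1)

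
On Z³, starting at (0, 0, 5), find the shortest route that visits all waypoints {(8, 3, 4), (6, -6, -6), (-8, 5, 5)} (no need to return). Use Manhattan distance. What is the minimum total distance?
53
(one optimal route: (0, 0, 5) → (-8, 5, 5) → (8, 3, 4) → (6, -6, -6))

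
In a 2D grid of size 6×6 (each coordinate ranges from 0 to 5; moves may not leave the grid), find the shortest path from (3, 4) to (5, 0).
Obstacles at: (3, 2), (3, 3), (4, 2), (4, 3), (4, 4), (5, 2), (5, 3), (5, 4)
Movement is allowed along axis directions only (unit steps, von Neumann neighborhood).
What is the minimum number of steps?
8
(one shortest path: (3, 4) → (2, 4) → (2, 3) → (2, 2) → (2, 1) → (3, 1) → (4, 1) → (5, 1) → (5, 0))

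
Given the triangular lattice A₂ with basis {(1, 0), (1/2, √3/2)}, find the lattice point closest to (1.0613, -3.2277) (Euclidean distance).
(1, -3.464)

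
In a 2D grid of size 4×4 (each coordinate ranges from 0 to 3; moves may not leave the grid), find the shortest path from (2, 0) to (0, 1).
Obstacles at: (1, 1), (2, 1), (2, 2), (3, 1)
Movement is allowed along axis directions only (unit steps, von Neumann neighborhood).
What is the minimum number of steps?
3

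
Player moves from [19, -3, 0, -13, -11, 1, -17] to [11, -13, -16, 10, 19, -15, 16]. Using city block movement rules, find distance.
136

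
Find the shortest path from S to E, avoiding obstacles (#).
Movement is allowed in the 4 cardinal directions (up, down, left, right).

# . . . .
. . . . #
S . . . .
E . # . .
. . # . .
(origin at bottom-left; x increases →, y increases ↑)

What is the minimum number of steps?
1
(one shortest path: (0, 2) → (0, 1))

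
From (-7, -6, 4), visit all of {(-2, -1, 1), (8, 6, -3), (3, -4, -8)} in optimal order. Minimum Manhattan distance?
50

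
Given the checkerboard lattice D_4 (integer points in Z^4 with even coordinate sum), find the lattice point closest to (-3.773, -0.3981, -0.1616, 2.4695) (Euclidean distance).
(-4, 0, 0, 2)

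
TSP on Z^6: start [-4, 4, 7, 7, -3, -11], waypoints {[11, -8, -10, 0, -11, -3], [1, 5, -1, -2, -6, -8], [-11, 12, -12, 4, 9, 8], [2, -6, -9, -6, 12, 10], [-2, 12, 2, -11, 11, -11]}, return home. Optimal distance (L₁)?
282
(one optimal route: (-4, 4, 7, 7, -3, -11) → (1, 5, -1, -2, -6, -8) → (11, -8, -10, 0, -11, -3) → (2, -6, -9, -6, 12, 10) → (-11, 12, -12, 4, 9, 8) → (-2, 12, 2, -11, 11, -11) → (-4, 4, 7, 7, -3, -11))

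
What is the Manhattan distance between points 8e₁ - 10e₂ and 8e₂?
26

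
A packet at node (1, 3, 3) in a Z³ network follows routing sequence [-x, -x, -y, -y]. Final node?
(-1, 1, 3)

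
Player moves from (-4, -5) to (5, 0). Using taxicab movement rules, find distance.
14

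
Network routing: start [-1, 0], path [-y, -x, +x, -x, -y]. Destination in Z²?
(-2, -2)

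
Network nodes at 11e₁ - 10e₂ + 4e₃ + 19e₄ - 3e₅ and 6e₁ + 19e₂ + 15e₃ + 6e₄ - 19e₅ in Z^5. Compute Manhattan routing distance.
74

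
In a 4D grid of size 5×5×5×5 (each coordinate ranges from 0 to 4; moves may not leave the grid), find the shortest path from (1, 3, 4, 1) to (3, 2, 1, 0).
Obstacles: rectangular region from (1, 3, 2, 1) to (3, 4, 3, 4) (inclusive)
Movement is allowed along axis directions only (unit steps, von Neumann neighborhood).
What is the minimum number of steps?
7
(one shortest path: (1, 3, 4, 1) → (2, 3, 4, 1) → (3, 3, 4, 1) → (3, 2, 4, 1) → (3, 2, 3, 1) → (3, 2, 2, 1) → (3, 2, 1, 1) → (3, 2, 1, 0))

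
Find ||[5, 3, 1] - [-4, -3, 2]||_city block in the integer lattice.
16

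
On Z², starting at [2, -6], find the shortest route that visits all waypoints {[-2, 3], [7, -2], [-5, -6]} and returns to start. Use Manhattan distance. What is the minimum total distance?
42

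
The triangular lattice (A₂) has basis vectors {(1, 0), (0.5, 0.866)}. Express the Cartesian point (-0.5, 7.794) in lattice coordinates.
-5b₁ + 9b₂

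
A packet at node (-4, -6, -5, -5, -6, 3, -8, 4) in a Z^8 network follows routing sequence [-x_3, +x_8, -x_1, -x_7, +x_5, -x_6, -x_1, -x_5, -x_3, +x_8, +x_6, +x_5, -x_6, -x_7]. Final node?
(-6, -6, -7, -5, -5, 2, -10, 6)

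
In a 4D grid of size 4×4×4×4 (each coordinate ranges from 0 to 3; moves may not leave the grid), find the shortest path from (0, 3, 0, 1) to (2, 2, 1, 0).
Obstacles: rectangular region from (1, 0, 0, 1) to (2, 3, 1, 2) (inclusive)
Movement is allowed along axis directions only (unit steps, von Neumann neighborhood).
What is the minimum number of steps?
5
(one shortest path: (0, 3, 0, 1) → (0, 2, 0, 1) → (0, 2, 1, 1) → (0, 2, 1, 0) → (1, 2, 1, 0) → (2, 2, 1, 0))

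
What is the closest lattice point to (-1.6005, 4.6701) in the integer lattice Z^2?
(-2, 5)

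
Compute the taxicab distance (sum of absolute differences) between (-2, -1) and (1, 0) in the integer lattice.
4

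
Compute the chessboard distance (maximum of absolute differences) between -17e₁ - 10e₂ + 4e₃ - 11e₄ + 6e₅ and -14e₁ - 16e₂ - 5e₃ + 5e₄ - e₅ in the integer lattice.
16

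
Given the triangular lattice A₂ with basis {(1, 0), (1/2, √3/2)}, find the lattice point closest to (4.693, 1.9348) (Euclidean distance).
(5, 1.732)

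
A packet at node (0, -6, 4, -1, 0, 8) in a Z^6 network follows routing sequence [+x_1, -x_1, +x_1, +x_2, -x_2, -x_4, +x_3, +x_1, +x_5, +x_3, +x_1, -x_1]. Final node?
(2, -6, 6, -2, 1, 8)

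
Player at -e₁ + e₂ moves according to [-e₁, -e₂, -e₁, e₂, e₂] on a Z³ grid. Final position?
(-3, 2, 0)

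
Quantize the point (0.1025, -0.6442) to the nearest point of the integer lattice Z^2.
(0, -1)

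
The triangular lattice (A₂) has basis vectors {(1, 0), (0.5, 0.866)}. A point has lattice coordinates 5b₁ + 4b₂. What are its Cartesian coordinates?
(7, 3.464)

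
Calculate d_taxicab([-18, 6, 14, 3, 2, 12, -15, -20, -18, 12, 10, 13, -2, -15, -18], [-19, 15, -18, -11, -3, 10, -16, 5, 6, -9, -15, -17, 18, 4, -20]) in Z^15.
230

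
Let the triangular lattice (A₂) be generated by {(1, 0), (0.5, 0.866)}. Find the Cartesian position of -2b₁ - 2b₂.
(-3, -1.732)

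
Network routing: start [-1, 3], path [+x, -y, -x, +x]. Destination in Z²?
(0, 2)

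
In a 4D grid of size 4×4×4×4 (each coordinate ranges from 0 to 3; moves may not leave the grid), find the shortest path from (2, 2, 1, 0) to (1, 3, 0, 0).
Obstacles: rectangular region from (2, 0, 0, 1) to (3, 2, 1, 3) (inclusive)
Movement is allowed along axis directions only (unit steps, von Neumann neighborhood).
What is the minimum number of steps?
3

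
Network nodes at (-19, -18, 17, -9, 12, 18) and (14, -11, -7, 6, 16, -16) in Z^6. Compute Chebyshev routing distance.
34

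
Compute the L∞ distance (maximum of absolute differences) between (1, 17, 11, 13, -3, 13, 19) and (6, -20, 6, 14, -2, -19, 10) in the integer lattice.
37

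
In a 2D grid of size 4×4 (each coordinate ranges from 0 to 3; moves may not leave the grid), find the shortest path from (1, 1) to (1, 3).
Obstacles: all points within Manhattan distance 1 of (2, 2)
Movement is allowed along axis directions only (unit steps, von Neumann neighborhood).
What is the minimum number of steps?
4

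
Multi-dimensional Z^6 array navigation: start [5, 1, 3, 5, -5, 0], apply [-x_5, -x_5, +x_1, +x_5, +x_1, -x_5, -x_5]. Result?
(7, 1, 3, 5, -8, 0)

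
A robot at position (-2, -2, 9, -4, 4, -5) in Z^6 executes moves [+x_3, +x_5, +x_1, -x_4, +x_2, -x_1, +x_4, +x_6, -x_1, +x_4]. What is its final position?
(-3, -1, 10, -3, 5, -4)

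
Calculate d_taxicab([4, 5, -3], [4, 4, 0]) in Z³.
4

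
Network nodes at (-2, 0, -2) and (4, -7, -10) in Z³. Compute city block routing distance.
21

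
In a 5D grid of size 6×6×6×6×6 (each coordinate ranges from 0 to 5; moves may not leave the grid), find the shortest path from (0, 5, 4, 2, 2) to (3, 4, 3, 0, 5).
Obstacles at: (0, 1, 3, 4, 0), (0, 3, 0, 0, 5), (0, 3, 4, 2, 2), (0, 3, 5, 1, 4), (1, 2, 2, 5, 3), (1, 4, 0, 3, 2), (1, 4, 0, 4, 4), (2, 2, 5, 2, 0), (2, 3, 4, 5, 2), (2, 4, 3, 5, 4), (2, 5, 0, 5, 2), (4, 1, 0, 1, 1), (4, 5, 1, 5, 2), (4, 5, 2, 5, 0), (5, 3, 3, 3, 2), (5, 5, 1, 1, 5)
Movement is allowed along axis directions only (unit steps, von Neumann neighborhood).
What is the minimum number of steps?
10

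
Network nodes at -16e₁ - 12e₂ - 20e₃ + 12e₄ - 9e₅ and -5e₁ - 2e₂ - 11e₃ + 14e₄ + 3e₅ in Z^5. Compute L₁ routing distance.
44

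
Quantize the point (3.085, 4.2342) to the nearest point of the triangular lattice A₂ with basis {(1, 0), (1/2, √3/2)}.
(3.5, 4.33)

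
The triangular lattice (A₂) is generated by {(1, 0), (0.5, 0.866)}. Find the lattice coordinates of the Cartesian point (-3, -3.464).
-b₁ - 4b₂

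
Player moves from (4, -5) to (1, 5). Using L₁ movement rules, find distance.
13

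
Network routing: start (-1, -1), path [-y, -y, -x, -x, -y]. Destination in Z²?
(-3, -4)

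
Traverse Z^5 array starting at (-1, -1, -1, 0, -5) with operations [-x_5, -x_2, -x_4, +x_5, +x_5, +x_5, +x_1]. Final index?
(0, -2, -1, -1, -3)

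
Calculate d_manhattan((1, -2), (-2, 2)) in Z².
7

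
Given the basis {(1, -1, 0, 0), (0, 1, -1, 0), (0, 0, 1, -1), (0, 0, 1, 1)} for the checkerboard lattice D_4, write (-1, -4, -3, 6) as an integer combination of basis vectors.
-b₁ - 5b₂ - 7b₃ - b₄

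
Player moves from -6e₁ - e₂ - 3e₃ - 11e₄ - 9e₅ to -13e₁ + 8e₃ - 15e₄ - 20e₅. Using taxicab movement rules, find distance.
34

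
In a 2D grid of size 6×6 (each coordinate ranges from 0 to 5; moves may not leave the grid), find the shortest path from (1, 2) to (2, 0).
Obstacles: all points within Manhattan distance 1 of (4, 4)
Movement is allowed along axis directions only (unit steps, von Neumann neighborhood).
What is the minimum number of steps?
3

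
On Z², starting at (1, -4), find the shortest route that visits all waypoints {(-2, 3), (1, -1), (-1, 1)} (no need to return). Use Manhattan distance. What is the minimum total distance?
10
(one optimal route: (1, -4) → (1, -1) → (-1, 1) → (-2, 3))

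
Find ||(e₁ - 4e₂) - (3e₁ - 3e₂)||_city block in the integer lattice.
3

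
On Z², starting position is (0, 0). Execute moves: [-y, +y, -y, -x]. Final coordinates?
(-1, -1)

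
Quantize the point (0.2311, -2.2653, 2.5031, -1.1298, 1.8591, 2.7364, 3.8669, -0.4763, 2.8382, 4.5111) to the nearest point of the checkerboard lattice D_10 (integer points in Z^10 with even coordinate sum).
(0, -2, 2, -1, 2, 3, 4, 0, 3, 5)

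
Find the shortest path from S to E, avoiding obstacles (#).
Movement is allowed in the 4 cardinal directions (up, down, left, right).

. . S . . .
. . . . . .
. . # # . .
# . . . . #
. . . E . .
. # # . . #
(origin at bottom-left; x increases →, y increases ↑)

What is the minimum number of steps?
7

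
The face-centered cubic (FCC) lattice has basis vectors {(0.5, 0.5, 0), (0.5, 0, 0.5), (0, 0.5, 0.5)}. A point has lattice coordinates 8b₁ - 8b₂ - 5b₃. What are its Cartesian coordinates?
(0, 1.5, -6.5)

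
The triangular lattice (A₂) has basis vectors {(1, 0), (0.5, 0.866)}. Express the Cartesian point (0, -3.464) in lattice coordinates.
2b₁ - 4b₂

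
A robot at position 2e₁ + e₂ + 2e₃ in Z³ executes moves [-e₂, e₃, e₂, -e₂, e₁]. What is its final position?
(3, 0, 3)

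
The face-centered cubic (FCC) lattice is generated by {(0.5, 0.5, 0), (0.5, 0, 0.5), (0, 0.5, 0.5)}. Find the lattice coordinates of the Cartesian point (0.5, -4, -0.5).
-3b₁ + 4b₂ - 5b₃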